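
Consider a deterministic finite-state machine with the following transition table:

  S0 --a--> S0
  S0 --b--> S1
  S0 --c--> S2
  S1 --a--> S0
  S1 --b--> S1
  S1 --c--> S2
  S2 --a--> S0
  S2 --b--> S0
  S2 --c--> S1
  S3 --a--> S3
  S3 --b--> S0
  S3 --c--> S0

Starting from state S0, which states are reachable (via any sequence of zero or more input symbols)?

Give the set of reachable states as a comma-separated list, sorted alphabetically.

BFS from S0:
  visit S0: S0--a-->S0 (seen), S0--b-->S1 (new), S0--c-->S2 (new)
  visit S1: S1--a-->S0 (seen), S1--b-->S1 (seen), S1--c-->S2 (seen)
  visit S2: S2--a-->S0 (seen), S2--b-->S0 (seen), S2--c-->S1 (seen)

Answer: S0, S1, S2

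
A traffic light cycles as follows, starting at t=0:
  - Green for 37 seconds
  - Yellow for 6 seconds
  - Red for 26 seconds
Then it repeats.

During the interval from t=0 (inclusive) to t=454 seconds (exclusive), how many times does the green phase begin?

Cycle = 37+6+26 = 69s
green phase starts at t = k*69 + 0 for k=0,1,2,...
Need k*69+0 < 454 → k < 6.580
k ∈ {0, ..., 6} → 7 starts

Answer: 7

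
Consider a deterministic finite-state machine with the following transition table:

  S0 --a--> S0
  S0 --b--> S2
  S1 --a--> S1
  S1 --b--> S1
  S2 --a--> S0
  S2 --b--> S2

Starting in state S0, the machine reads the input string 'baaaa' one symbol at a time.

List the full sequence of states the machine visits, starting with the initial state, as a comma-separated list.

Start: S0
  read 'b': S0 --b--> S2
  read 'a': S2 --a--> S0
  read 'a': S0 --a--> S0
  read 'a': S0 --a--> S0
  read 'a': S0 --a--> S0

Answer: S0, S2, S0, S0, S0, S0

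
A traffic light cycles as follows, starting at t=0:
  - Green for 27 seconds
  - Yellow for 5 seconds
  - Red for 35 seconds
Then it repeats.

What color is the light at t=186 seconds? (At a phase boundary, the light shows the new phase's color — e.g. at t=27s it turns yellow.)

Cycle length = 27 + 5 + 35 = 67s
t = 186, phase_t = 186 mod 67 = 52
52 >= 32 → RED

Answer: red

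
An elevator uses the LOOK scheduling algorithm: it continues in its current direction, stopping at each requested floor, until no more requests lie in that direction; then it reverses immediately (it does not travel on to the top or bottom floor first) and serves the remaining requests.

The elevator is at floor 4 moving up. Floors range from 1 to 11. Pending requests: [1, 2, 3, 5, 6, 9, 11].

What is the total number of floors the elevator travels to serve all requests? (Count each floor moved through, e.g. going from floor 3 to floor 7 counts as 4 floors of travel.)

Answer: 17

Derivation:
Start at floor 4 moving up, LOOK stop order: [5, 6, 9, 11, 3, 2, 1]
  4 → 5: |5-4| = 1, total = 1
  5 → 6: |6-5| = 1, total = 2
  6 → 9: |9-6| = 3, total = 5
  9 → 11: |11-9| = 2, total = 7
  11 → 3: |3-11| = 8, total = 15
  3 → 2: |2-3| = 1, total = 16
  2 → 1: |1-2| = 1, total = 17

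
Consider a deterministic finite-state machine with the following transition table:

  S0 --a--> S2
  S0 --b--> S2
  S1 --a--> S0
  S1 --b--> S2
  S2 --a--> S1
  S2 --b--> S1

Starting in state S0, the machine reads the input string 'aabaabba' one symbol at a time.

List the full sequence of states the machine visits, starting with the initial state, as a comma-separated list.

Answer: S0, S2, S1, S2, S1, S0, S2, S1, S0

Derivation:
Start: S0
  read 'a': S0 --a--> S2
  read 'a': S2 --a--> S1
  read 'b': S1 --b--> S2
  read 'a': S2 --a--> S1
  read 'a': S1 --a--> S0
  read 'b': S0 --b--> S2
  read 'b': S2 --b--> S1
  read 'a': S1 --a--> S0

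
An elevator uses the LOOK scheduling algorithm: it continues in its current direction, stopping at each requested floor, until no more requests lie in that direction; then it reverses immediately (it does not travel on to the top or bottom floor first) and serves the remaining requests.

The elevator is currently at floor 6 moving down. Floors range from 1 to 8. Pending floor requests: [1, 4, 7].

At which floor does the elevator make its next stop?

Answer: 4

Derivation:
Current floor: 6, direction: down
Requests above: [7]
Requests below: [1, 4]
Moving down and requests lie below → nearest below is max([1, 4]) = 4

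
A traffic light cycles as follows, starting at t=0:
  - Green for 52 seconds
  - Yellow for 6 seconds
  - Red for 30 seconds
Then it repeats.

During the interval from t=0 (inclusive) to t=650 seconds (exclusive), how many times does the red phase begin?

Cycle = 52+6+30 = 88s
red phase starts at t = k*88 + 58 for k=0,1,2,...
Need k*88+58 < 650 → k < 6.727
k ∈ {0, ..., 6} → 7 starts

Answer: 7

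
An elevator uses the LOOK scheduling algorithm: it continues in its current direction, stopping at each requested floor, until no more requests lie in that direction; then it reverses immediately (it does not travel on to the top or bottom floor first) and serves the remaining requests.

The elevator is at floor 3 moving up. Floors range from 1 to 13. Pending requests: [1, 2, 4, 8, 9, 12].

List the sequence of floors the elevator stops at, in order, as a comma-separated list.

Answer: 4, 8, 9, 12, 2, 1

Derivation:
Current: 3, moving UP
Serve above first (ascending): [4, 8, 9, 12]
Then reverse, serve below (descending): [2, 1]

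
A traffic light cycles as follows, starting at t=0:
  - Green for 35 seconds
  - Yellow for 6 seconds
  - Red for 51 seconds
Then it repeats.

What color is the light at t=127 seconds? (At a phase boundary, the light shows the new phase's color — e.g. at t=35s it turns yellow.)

Cycle length = 35 + 6 + 51 = 92s
t = 127, phase_t = 127 mod 92 = 35
35 <= 35 < 41 (yellow end) → YELLOW

Answer: yellow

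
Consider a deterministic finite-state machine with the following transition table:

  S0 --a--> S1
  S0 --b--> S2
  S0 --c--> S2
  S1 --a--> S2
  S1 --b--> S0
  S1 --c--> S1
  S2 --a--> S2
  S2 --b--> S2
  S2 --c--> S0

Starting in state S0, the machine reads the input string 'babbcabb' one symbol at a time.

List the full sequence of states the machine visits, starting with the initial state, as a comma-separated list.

Start: S0
  read 'b': S0 --b--> S2
  read 'a': S2 --a--> S2
  read 'b': S2 --b--> S2
  read 'b': S2 --b--> S2
  read 'c': S2 --c--> S0
  read 'a': S0 --a--> S1
  read 'b': S1 --b--> S0
  read 'b': S0 --b--> S2

Answer: S0, S2, S2, S2, S2, S0, S1, S0, S2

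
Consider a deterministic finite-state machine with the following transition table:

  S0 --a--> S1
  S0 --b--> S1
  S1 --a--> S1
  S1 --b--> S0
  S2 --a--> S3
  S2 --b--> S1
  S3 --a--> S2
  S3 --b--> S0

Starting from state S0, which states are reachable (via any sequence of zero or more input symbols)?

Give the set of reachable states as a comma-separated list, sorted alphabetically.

Answer: S0, S1

Derivation:
BFS from S0:
  visit S0: S0--a-->S1 (new), S0--b-->S1 (seen)
  visit S1: S1--a-->S1 (seen), S1--b-->S0 (seen)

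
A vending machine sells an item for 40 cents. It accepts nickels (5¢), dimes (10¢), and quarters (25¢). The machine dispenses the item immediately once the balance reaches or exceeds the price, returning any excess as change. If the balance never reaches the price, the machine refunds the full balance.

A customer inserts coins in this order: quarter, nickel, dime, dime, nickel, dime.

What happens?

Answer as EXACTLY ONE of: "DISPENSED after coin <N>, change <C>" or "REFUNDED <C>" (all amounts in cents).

Answer: DISPENSED after coin 3, change 0

Derivation:
Price: 40¢
Coin 1 (quarter, 25¢): balance = 25¢
Coin 2 (nickel, 5¢): balance = 30¢
Coin 3 (dime, 10¢): balance = 40¢
  → balance >= price → DISPENSE, change = 40 - 40 = 0¢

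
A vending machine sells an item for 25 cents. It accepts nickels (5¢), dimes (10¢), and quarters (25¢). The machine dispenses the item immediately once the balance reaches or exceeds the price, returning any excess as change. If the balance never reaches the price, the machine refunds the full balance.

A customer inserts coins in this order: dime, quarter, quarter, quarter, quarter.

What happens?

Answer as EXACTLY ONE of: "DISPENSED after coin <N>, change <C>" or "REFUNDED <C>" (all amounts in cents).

Answer: DISPENSED after coin 2, change 10

Derivation:
Price: 25¢
Coin 1 (dime, 10¢): balance = 10¢
Coin 2 (quarter, 25¢): balance = 35¢
  → balance >= price → DISPENSE, change = 35 - 25 = 10¢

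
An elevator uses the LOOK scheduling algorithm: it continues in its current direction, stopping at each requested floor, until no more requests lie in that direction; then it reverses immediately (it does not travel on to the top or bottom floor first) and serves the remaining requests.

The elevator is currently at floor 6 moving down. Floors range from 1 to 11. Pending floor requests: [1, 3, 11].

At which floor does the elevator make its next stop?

Current floor: 6, direction: down
Requests above: [11]
Requests below: [1, 3]
Moving down and requests lie below → nearest below is max([1, 3]) = 3

Answer: 3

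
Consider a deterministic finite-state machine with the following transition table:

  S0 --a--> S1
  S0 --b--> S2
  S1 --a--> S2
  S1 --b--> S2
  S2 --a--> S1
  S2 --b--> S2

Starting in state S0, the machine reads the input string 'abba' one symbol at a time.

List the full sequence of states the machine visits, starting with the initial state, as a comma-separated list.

Start: S0
  read 'a': S0 --a--> S1
  read 'b': S1 --b--> S2
  read 'b': S2 --b--> S2
  read 'a': S2 --a--> S1

Answer: S0, S1, S2, S2, S1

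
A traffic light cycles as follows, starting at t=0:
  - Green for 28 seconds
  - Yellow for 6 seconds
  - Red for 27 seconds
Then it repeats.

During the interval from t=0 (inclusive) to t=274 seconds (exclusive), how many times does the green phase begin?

Answer: 5

Derivation:
Cycle = 28+6+27 = 61s
green phase starts at t = k*61 + 0 for k=0,1,2,...
Need k*61+0 < 274 → k < 4.492
k ∈ {0, ..., 4} → 5 starts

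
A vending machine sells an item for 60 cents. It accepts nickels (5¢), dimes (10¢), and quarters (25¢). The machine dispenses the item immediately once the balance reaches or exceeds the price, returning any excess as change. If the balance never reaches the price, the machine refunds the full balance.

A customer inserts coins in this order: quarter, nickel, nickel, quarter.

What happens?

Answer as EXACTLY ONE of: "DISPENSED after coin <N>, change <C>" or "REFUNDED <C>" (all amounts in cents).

Answer: DISPENSED after coin 4, change 0

Derivation:
Price: 60¢
Coin 1 (quarter, 25¢): balance = 25¢
Coin 2 (nickel, 5¢): balance = 30¢
Coin 3 (nickel, 5¢): balance = 35¢
Coin 4 (quarter, 25¢): balance = 60¢
  → balance >= price → DISPENSE, change = 60 - 60 = 0¢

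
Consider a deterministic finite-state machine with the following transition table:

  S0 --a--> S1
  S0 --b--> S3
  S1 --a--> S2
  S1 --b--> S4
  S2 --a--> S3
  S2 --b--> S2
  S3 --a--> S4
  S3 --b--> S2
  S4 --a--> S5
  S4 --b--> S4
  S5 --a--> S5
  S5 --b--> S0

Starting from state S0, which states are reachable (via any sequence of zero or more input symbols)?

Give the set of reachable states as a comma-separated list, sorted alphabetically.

Answer: S0, S1, S2, S3, S4, S5

Derivation:
BFS from S0:
  visit S0: S0--a-->S1 (new), S0--b-->S3 (new)
  visit S1: S1--a-->S2 (new), S1--b-->S4 (new)
  visit S3: S3--a-->S4 (seen), S3--b-->S2 (seen)
  visit S2: S2--a-->S3 (seen), S2--b-->S2 (seen)
  visit S4: S4--a-->S5 (new), S4--b-->S4 (seen)
  visit S5: S5--a-->S5 (seen), S5--b-->S0 (seen)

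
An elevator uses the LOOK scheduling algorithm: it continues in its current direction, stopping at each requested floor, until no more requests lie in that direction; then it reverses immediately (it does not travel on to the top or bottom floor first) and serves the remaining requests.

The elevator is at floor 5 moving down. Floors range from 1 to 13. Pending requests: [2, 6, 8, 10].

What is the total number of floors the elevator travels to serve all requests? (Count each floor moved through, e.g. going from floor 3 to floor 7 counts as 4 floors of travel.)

Start at floor 5 moving down, LOOK stop order: [2, 6, 8, 10]
  5 → 2: |2-5| = 3, total = 3
  2 → 6: |6-2| = 4, total = 7
  6 → 8: |8-6| = 2, total = 9
  8 → 10: |10-8| = 2, total = 11

Answer: 11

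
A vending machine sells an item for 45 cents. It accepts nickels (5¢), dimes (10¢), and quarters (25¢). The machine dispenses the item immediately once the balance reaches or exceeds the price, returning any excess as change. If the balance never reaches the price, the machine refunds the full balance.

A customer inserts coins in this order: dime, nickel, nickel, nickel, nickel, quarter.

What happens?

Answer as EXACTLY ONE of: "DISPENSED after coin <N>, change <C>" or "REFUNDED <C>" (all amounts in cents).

Price: 45¢
Coin 1 (dime, 10¢): balance = 10¢
Coin 2 (nickel, 5¢): balance = 15¢
Coin 3 (nickel, 5¢): balance = 20¢
Coin 4 (nickel, 5¢): balance = 25¢
Coin 5 (nickel, 5¢): balance = 30¢
Coin 6 (quarter, 25¢): balance = 55¢
  → balance >= price → DISPENSE, change = 55 - 45 = 10¢

Answer: DISPENSED after coin 6, change 10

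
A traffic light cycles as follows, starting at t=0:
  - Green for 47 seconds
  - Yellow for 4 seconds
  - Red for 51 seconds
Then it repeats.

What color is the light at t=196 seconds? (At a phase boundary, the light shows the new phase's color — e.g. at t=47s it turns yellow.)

Answer: red

Derivation:
Cycle length = 47 + 4 + 51 = 102s
t = 196, phase_t = 196 mod 102 = 94
94 >= 51 → RED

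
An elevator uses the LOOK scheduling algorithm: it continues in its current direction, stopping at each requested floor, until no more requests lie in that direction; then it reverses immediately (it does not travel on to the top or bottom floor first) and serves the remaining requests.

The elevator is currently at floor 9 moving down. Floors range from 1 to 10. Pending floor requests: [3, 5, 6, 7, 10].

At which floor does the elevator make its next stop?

Current floor: 9, direction: down
Requests above: [10]
Requests below: [3, 5, 6, 7]
Moving down and requests lie below → nearest below is max([3, 5, 6, 7]) = 7

Answer: 7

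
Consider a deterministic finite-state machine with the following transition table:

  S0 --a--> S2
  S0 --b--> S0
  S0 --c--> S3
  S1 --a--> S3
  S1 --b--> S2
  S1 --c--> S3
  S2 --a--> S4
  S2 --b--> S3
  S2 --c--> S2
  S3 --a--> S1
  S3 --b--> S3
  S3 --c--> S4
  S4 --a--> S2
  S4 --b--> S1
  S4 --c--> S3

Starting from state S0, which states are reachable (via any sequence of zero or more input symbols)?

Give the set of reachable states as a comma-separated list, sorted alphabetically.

BFS from S0:
  visit S0: S0--a-->S2 (new), S0--b-->S0 (seen), S0--c-->S3 (new)
  visit S2: S2--a-->S4 (new), S2--b-->S3 (seen), S2--c-->S2 (seen)
  visit S3: S3--a-->S1 (new), S3--b-->S3 (seen), S3--c-->S4 (seen)
  visit S4: S4--a-->S2 (seen), S4--b-->S1 (seen), S4--c-->S3 (seen)
  visit S1: S1--a-->S3 (seen), S1--b-->S2 (seen), S1--c-->S3 (seen)

Answer: S0, S1, S2, S3, S4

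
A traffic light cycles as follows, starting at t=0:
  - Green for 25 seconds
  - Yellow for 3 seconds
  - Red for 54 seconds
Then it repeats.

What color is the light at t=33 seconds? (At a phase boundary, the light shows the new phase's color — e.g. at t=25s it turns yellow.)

Cycle length = 25 + 3 + 54 = 82s
t = 33, phase_t = 33 mod 82 = 33
33 >= 28 → RED

Answer: red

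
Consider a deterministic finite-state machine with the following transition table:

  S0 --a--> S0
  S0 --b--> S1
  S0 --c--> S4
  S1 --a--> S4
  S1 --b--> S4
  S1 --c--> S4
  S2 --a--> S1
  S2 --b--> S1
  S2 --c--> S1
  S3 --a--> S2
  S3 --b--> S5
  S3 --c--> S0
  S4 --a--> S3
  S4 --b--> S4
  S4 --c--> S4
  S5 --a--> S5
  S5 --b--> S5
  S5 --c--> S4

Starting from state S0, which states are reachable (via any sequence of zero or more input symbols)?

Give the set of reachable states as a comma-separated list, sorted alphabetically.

Answer: S0, S1, S2, S3, S4, S5

Derivation:
BFS from S0:
  visit S0: S0--a-->S0 (seen), S0--b-->S1 (new), S0--c-->S4 (new)
  visit S1: S1--a-->S4 (seen), S1--b-->S4 (seen), S1--c-->S4 (seen)
  visit S4: S4--a-->S3 (new), S4--b-->S4 (seen), S4--c-->S4 (seen)
  visit S3: S3--a-->S2 (new), S3--b-->S5 (new), S3--c-->S0 (seen)
  visit S2: S2--a-->S1 (seen), S2--b-->S1 (seen), S2--c-->S1 (seen)
  visit S5: S5--a-->S5 (seen), S5--b-->S5 (seen), S5--c-->S4 (seen)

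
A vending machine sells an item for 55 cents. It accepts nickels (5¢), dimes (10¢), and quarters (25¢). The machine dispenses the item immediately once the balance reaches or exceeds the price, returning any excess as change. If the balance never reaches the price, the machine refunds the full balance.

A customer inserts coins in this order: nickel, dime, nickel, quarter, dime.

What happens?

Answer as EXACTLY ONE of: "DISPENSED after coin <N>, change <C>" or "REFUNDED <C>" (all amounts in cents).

Price: 55¢
Coin 1 (nickel, 5¢): balance = 5¢
Coin 2 (dime, 10¢): balance = 15¢
Coin 3 (nickel, 5¢): balance = 20¢
Coin 4 (quarter, 25¢): balance = 45¢
Coin 5 (dime, 10¢): balance = 55¢
  → balance >= price → DISPENSE, change = 55 - 55 = 0¢

Answer: DISPENSED after coin 5, change 0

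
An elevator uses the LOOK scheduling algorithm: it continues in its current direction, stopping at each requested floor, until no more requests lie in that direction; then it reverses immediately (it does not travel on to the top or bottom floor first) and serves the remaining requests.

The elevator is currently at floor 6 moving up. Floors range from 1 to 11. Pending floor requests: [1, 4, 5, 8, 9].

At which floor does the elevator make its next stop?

Answer: 8

Derivation:
Current floor: 6, direction: up
Requests above: [8, 9]
Requests below: [1, 4, 5]
Moving up and requests lie above → nearest above is min([8, 9]) = 8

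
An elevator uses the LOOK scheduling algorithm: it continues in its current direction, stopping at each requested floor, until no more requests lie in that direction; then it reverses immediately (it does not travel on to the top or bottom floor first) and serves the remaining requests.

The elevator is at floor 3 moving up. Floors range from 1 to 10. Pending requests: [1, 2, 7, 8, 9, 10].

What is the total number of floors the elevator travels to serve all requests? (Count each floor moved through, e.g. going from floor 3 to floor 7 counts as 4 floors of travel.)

Answer: 16

Derivation:
Start at floor 3 moving up, LOOK stop order: [7, 8, 9, 10, 2, 1]
  3 → 7: |7-3| = 4, total = 4
  7 → 8: |8-7| = 1, total = 5
  8 → 9: |9-8| = 1, total = 6
  9 → 10: |10-9| = 1, total = 7
  10 → 2: |2-10| = 8, total = 15
  2 → 1: |1-2| = 1, total = 16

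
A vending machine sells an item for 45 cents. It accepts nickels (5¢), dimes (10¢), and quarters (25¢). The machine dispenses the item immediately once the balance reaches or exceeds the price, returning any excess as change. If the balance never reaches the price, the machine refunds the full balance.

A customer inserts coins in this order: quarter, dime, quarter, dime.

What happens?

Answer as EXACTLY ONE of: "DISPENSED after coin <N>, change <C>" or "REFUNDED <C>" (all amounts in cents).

Price: 45¢
Coin 1 (quarter, 25¢): balance = 25¢
Coin 2 (dime, 10¢): balance = 35¢
Coin 3 (quarter, 25¢): balance = 60¢
  → balance >= price → DISPENSE, change = 60 - 45 = 15¢

Answer: DISPENSED after coin 3, change 15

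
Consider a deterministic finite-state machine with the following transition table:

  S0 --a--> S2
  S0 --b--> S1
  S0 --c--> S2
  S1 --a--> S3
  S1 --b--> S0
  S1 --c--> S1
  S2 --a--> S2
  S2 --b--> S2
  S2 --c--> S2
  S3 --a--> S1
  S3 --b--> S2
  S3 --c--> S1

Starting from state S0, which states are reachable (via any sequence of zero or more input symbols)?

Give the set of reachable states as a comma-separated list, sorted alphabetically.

BFS from S0:
  visit S0: S0--a-->S2 (new), S0--b-->S1 (new), S0--c-->S2 (seen)
  visit S2: S2--a-->S2 (seen), S2--b-->S2 (seen), S2--c-->S2 (seen)
  visit S1: S1--a-->S3 (new), S1--b-->S0 (seen), S1--c-->S1 (seen)
  visit S3: S3--a-->S1 (seen), S3--b-->S2 (seen), S3--c-->S1 (seen)

Answer: S0, S1, S2, S3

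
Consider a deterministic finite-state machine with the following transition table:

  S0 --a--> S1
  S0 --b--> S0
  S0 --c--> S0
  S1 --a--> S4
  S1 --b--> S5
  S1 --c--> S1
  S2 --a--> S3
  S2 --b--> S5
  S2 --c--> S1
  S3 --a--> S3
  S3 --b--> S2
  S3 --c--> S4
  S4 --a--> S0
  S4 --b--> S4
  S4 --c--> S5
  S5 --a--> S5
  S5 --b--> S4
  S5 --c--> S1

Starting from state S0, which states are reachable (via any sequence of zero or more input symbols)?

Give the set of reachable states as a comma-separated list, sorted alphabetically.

Answer: S0, S1, S4, S5

Derivation:
BFS from S0:
  visit S0: S0--a-->S1 (new), S0--b-->S0 (seen), S0--c-->S0 (seen)
  visit S1: S1--a-->S4 (new), S1--b-->S5 (new), S1--c-->S1 (seen)
  visit S4: S4--a-->S0 (seen), S4--b-->S4 (seen), S4--c-->S5 (seen)
  visit S5: S5--a-->S5 (seen), S5--b-->S4 (seen), S5--c-->S1 (seen)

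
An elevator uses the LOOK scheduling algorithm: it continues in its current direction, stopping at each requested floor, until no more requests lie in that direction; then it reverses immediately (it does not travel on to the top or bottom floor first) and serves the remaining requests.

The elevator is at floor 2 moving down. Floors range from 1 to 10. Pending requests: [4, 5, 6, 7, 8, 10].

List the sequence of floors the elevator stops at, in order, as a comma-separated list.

Answer: 4, 5, 6, 7, 8, 10

Derivation:
Current: 2, moving DOWN
Serve below first (descending): []
Then reverse, serve above (ascending): [4, 5, 6, 7, 8, 10]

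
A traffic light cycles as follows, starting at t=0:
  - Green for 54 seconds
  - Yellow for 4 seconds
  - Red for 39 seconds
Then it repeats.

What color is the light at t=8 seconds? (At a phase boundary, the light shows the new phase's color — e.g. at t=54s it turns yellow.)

Answer: green

Derivation:
Cycle length = 54 + 4 + 39 = 97s
t = 8, phase_t = 8 mod 97 = 8
8 < 54 (green end) → GREEN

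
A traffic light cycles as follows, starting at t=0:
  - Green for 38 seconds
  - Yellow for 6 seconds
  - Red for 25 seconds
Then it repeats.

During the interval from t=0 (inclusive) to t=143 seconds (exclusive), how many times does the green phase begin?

Cycle = 38+6+25 = 69s
green phase starts at t = k*69 + 0 for k=0,1,2,...
Need k*69+0 < 143 → k < 2.072
k ∈ {0, ..., 2} → 3 starts

Answer: 3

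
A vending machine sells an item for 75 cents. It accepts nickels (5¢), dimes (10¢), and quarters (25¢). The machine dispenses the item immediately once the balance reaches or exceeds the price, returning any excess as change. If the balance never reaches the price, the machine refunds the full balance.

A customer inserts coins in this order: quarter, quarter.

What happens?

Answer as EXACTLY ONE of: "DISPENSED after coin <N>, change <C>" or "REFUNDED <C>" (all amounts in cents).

Price: 75¢
Coin 1 (quarter, 25¢): balance = 25¢
Coin 2 (quarter, 25¢): balance = 50¢
All coins inserted, balance 50¢ < price 75¢ → REFUND 50¢

Answer: REFUNDED 50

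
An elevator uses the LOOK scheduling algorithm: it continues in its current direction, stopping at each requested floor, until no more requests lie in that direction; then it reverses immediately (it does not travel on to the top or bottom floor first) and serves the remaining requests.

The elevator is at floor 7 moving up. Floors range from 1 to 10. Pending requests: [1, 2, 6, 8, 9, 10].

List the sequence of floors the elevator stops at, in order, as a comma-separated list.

Current: 7, moving UP
Serve above first (ascending): [8, 9, 10]
Then reverse, serve below (descending): [6, 2, 1]

Answer: 8, 9, 10, 6, 2, 1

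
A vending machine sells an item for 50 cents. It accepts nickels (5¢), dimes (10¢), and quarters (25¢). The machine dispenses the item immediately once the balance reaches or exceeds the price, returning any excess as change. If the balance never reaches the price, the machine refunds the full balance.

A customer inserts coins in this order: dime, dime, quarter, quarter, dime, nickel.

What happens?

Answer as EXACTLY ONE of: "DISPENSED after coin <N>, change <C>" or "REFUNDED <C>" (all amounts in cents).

Price: 50¢
Coin 1 (dime, 10¢): balance = 10¢
Coin 2 (dime, 10¢): balance = 20¢
Coin 3 (quarter, 25¢): balance = 45¢
Coin 4 (quarter, 25¢): balance = 70¢
  → balance >= price → DISPENSE, change = 70 - 50 = 20¢

Answer: DISPENSED after coin 4, change 20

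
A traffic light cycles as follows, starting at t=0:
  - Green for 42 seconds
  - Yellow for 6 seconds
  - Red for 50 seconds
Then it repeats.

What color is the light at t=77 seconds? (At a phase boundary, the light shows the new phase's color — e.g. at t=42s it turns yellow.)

Answer: red

Derivation:
Cycle length = 42 + 6 + 50 = 98s
t = 77, phase_t = 77 mod 98 = 77
77 >= 48 → RED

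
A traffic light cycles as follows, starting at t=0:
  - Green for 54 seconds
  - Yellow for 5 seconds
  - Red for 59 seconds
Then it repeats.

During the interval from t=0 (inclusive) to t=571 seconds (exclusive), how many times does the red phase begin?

Cycle = 54+5+59 = 118s
red phase starts at t = k*118 + 59 for k=0,1,2,...
Need k*118+59 < 571 → k < 4.339
k ∈ {0, ..., 4} → 5 starts

Answer: 5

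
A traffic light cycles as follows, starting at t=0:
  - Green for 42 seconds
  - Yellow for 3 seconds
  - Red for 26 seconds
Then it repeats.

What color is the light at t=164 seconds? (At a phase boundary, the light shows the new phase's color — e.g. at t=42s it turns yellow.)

Cycle length = 42 + 3 + 26 = 71s
t = 164, phase_t = 164 mod 71 = 22
22 < 42 (green end) → GREEN

Answer: green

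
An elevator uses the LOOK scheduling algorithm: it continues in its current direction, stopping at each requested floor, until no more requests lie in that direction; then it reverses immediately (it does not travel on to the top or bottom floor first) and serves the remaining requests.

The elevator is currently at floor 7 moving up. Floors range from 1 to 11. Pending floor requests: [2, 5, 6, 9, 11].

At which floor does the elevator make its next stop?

Current floor: 7, direction: up
Requests above: [9, 11]
Requests below: [2, 5, 6]
Moving up and requests lie above → nearest above is min([9, 11]) = 9

Answer: 9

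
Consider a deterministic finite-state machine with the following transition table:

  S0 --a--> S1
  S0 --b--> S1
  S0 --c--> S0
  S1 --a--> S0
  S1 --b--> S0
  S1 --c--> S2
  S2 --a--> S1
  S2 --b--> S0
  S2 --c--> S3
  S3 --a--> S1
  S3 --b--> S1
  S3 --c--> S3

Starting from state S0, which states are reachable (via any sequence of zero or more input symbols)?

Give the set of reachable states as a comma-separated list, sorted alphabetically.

BFS from S0:
  visit S0: S0--a-->S1 (new), S0--b-->S1 (seen), S0--c-->S0 (seen)
  visit S1: S1--a-->S0 (seen), S1--b-->S0 (seen), S1--c-->S2 (new)
  visit S2: S2--a-->S1 (seen), S2--b-->S0 (seen), S2--c-->S3 (new)
  visit S3: S3--a-->S1 (seen), S3--b-->S1 (seen), S3--c-->S3 (seen)

Answer: S0, S1, S2, S3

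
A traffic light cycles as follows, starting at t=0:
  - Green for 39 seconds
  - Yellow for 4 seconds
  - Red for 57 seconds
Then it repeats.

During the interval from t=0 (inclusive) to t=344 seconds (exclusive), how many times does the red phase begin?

Cycle = 39+4+57 = 100s
red phase starts at t = k*100 + 43 for k=0,1,2,...
Need k*100+43 < 344 → k < 3.010
k ∈ {0, ..., 3} → 4 starts

Answer: 4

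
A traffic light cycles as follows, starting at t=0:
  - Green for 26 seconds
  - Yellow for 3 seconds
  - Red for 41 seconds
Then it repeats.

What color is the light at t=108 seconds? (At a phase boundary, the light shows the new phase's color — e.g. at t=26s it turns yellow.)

Answer: red

Derivation:
Cycle length = 26 + 3 + 41 = 70s
t = 108, phase_t = 108 mod 70 = 38
38 >= 29 → RED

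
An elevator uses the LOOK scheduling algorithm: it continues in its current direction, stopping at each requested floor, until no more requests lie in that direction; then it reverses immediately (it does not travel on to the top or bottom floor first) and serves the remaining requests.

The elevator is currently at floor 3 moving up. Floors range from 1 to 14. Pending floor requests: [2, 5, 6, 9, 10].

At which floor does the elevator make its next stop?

Current floor: 3, direction: up
Requests above: [5, 6, 9, 10]
Requests below: [2]
Moving up and requests lie above → nearest above is min([5, 6, 9, 10]) = 5

Answer: 5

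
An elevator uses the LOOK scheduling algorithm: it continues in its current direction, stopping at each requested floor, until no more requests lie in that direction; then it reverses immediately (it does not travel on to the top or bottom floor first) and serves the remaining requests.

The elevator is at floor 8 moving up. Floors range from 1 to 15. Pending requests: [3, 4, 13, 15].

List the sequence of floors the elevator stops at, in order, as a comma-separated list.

Answer: 13, 15, 4, 3

Derivation:
Current: 8, moving UP
Serve above first (ascending): [13, 15]
Then reverse, serve below (descending): [4, 3]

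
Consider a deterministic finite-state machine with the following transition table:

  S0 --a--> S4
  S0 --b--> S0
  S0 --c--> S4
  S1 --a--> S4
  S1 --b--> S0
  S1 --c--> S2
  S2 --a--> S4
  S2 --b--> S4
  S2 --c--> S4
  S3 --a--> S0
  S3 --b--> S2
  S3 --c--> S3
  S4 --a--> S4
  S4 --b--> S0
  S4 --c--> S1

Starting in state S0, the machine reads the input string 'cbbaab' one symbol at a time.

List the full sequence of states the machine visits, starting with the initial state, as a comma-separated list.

Answer: S0, S4, S0, S0, S4, S4, S0

Derivation:
Start: S0
  read 'c': S0 --c--> S4
  read 'b': S4 --b--> S0
  read 'b': S0 --b--> S0
  read 'a': S0 --a--> S4
  read 'a': S4 --a--> S4
  read 'b': S4 --b--> S0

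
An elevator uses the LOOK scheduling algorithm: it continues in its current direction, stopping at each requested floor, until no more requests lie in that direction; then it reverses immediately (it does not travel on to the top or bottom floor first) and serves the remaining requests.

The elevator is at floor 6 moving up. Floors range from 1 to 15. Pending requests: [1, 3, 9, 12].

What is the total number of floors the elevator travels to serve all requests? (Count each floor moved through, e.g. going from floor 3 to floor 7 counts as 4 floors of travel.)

Answer: 17

Derivation:
Start at floor 6 moving up, LOOK stop order: [9, 12, 3, 1]
  6 → 9: |9-6| = 3, total = 3
  9 → 12: |12-9| = 3, total = 6
  12 → 3: |3-12| = 9, total = 15
  3 → 1: |1-3| = 2, total = 17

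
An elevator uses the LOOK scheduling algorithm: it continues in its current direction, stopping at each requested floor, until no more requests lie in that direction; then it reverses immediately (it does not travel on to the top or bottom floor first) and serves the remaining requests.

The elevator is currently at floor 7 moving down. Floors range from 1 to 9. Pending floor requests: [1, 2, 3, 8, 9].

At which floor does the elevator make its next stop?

Answer: 3

Derivation:
Current floor: 7, direction: down
Requests above: [8, 9]
Requests below: [1, 2, 3]
Moving down and requests lie below → nearest below is max([1, 2, 3]) = 3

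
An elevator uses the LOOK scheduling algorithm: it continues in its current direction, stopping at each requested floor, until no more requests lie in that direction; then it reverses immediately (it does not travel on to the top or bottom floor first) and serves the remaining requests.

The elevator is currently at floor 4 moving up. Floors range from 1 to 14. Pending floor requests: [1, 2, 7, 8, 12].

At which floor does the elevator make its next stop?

Answer: 7

Derivation:
Current floor: 4, direction: up
Requests above: [7, 8, 12]
Requests below: [1, 2]
Moving up and requests lie above → nearest above is min([7, 8, 12]) = 7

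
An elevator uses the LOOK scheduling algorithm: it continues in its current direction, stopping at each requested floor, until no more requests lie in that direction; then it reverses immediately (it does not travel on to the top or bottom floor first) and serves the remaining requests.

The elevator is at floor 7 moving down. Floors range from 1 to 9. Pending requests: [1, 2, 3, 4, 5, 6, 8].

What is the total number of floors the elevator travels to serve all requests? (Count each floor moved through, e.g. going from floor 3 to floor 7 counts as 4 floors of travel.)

Start at floor 7 moving down, LOOK stop order: [6, 5, 4, 3, 2, 1, 8]
  7 → 6: |6-7| = 1, total = 1
  6 → 5: |5-6| = 1, total = 2
  5 → 4: |4-5| = 1, total = 3
  4 → 3: |3-4| = 1, total = 4
  3 → 2: |2-3| = 1, total = 5
  2 → 1: |1-2| = 1, total = 6
  1 → 8: |8-1| = 7, total = 13

Answer: 13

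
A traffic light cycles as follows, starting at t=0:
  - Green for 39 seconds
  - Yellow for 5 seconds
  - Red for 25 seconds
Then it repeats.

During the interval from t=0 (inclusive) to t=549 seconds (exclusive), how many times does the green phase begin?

Cycle = 39+5+25 = 69s
green phase starts at t = k*69 + 0 for k=0,1,2,...
Need k*69+0 < 549 → k < 7.957
k ∈ {0, ..., 7} → 8 starts

Answer: 8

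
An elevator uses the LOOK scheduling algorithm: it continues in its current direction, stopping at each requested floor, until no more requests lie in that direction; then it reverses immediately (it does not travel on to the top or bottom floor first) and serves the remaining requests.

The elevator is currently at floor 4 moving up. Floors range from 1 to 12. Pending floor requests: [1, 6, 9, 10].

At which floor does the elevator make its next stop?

Answer: 6

Derivation:
Current floor: 4, direction: up
Requests above: [6, 9, 10]
Requests below: [1]
Moving up and requests lie above → nearest above is min([6, 9, 10]) = 6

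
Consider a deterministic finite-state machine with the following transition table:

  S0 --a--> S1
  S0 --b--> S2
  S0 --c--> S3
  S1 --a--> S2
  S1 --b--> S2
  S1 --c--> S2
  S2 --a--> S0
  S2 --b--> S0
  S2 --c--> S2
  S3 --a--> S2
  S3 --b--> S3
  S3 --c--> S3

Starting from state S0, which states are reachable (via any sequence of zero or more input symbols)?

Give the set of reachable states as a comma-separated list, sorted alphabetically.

Answer: S0, S1, S2, S3

Derivation:
BFS from S0:
  visit S0: S0--a-->S1 (new), S0--b-->S2 (new), S0--c-->S3 (new)
  visit S1: S1--a-->S2 (seen), S1--b-->S2 (seen), S1--c-->S2 (seen)
  visit S2: S2--a-->S0 (seen), S2--b-->S0 (seen), S2--c-->S2 (seen)
  visit S3: S3--a-->S2 (seen), S3--b-->S3 (seen), S3--c-->S3 (seen)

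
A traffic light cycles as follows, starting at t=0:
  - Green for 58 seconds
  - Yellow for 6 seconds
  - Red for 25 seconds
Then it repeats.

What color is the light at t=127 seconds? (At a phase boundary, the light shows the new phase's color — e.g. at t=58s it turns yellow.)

Cycle length = 58 + 6 + 25 = 89s
t = 127, phase_t = 127 mod 89 = 38
38 < 58 (green end) → GREEN

Answer: green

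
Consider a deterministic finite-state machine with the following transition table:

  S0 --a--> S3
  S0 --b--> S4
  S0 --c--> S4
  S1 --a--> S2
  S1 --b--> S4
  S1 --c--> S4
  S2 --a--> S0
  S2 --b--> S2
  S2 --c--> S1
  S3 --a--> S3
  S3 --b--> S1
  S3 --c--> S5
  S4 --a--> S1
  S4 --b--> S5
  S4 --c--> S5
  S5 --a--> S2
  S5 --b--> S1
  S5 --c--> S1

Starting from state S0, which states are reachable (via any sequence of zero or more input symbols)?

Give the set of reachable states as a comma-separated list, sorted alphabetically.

Answer: S0, S1, S2, S3, S4, S5

Derivation:
BFS from S0:
  visit S0: S0--a-->S3 (new), S0--b-->S4 (new), S0--c-->S4 (seen)
  visit S3: S3--a-->S3 (seen), S3--b-->S1 (new), S3--c-->S5 (new)
  visit S4: S4--a-->S1 (seen), S4--b-->S5 (seen), S4--c-->S5 (seen)
  visit S1: S1--a-->S2 (new), S1--b-->S4 (seen), S1--c-->S4 (seen)
  visit S5: S5--a-->S2 (seen), S5--b-->S1 (seen), S5--c-->S1 (seen)
  visit S2: S2--a-->S0 (seen), S2--b-->S2 (seen), S2--c-->S1 (seen)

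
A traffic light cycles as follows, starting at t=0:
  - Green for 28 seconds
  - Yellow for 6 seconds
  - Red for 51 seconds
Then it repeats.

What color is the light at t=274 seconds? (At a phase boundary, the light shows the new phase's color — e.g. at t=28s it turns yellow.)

Answer: green

Derivation:
Cycle length = 28 + 6 + 51 = 85s
t = 274, phase_t = 274 mod 85 = 19
19 < 28 (green end) → GREEN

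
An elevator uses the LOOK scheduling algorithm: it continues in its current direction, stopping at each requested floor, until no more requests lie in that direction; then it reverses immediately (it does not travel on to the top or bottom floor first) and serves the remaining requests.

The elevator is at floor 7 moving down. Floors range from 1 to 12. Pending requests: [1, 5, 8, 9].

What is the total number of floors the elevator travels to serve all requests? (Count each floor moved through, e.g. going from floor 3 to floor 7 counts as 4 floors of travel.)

Start at floor 7 moving down, LOOK stop order: [5, 1, 8, 9]
  7 → 5: |5-7| = 2, total = 2
  5 → 1: |1-5| = 4, total = 6
  1 → 8: |8-1| = 7, total = 13
  8 → 9: |9-8| = 1, total = 14

Answer: 14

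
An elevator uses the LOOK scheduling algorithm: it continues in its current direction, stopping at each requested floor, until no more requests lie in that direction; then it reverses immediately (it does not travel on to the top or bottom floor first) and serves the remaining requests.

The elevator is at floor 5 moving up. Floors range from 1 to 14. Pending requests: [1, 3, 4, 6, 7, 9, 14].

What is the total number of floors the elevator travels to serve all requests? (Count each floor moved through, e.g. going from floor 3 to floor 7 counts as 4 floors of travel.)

Answer: 22

Derivation:
Start at floor 5 moving up, LOOK stop order: [6, 7, 9, 14, 4, 3, 1]
  5 → 6: |6-5| = 1, total = 1
  6 → 7: |7-6| = 1, total = 2
  7 → 9: |9-7| = 2, total = 4
  9 → 14: |14-9| = 5, total = 9
  14 → 4: |4-14| = 10, total = 19
  4 → 3: |3-4| = 1, total = 20
  3 → 1: |1-3| = 2, total = 22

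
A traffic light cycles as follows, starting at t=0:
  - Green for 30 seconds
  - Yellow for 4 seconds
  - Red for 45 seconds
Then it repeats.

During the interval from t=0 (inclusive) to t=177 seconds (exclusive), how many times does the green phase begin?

Answer: 3

Derivation:
Cycle = 30+4+45 = 79s
green phase starts at t = k*79 + 0 for k=0,1,2,...
Need k*79+0 < 177 → k < 2.241
k ∈ {0, ..., 2} → 3 starts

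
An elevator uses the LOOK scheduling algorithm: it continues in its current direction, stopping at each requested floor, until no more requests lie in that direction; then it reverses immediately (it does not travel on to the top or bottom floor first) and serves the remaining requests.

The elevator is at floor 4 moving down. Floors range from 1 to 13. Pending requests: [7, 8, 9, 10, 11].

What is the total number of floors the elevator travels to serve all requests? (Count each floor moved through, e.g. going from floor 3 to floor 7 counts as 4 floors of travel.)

Start at floor 4 moving down, LOOK stop order: [7, 8, 9, 10, 11]
  4 → 7: |7-4| = 3, total = 3
  7 → 8: |8-7| = 1, total = 4
  8 → 9: |9-8| = 1, total = 5
  9 → 10: |10-9| = 1, total = 6
  10 → 11: |11-10| = 1, total = 7

Answer: 7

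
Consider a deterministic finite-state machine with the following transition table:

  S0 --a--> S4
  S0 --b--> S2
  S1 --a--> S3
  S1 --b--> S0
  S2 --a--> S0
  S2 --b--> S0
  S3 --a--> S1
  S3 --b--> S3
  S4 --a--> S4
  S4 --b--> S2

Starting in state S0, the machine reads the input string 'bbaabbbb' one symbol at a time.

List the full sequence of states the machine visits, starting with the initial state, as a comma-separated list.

Answer: S0, S2, S0, S4, S4, S2, S0, S2, S0

Derivation:
Start: S0
  read 'b': S0 --b--> S2
  read 'b': S2 --b--> S0
  read 'a': S0 --a--> S4
  read 'a': S4 --a--> S4
  read 'b': S4 --b--> S2
  read 'b': S2 --b--> S0
  read 'b': S0 --b--> S2
  read 'b': S2 --b--> S0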